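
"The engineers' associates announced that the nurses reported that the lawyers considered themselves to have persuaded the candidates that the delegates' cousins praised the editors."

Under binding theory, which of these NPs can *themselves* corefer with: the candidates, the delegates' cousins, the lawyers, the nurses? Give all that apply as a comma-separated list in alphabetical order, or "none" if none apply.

the lawyers

*themselves* is a reflexive; Principle A requires it to be bound within its binding domain — the clause headed by 'considered'.
— the candidates: object of the clause headed by 'persuaded'; does not c-command the reflexive — cannot bind it (Principle A).
— the delegates' cousins: subject of the clause headed by 'praised'; does not c-command the reflexive — cannot bind it (Principle A).
— the lawyers: subject of the clause headed by 'considered'; c-commands the reflexive within its binding domain — allowed (Principle A).
— the nurses: subject of the clause headed by 'reported'; c-commands the reflexive but lies outside its binding domain — cannot bind it (Principle A).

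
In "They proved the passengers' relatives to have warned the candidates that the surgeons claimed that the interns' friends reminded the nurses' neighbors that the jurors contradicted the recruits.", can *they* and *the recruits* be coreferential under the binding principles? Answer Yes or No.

No

*the recruits* is an R-expression; Principle C requires it to be free (not bound by any c-commanding expression).
— they: subject of the matrix clause; the pronoun c-commands the R-expression — coreference blocked (Principle C).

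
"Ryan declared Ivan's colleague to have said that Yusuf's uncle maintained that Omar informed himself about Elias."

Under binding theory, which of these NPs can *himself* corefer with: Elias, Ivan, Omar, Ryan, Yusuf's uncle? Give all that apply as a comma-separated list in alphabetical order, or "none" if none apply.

Omar

*himself* is a reflexive; Principle A requires it to be bound within its binding domain — the clause headed by 'informed'.
— Elias: second object of the clause headed by 'informed'; does not c-command the reflexive — cannot bind it (Principle A).
— Ivan: possessor inside the subject DP of the clause headed by 'said'; does not c-command the reflexive — cannot bind it (Principle A).
— Omar: subject of the clause headed by 'informed'; c-commands the reflexive within its binding domain — allowed (Principle A).
— Ryan: subject of the matrix clause; c-commands the reflexive but lies outside its binding domain — cannot bind it (Principle A).
— Yusuf's uncle: subject of the clause headed by 'maintained'; c-commands the reflexive but lies outside its binding domain — cannot bind it (Principle A).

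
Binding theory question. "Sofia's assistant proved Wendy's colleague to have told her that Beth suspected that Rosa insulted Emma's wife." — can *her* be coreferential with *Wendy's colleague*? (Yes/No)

No

*her* is a pronoun; Principle B requires it to be free in its binding domain — the clause headed by 'told'.
— Wendy's colleague: subject of the clause headed by 'told'; c-commands the pronoun within its binding domain — blocked (Principle B).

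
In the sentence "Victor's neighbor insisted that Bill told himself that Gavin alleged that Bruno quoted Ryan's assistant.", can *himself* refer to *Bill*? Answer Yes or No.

Yes

*himself* is a reflexive; Principle A requires it to be bound within its binding domain — the clause headed by 'told'.
— Bill: subject of the clause headed by 'told'; c-commands the reflexive within its binding domain — allowed (Principle A).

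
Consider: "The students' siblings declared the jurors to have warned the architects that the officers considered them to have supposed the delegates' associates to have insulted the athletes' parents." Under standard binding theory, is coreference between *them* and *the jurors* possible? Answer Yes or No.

Yes

*the jurors* is an R-expression; Principle C requires it to be free (not bound by any c-commanding expression).
— them: subject of the clause headed by 'supposed'; the pronoun does not c-command the R-expression — coreference allowed.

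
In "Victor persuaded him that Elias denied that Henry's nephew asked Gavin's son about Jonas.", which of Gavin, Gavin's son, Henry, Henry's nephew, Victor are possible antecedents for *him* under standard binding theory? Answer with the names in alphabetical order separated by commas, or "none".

*him* is a pronoun; Principle B requires it to be free in its binding domain — the matrix clause.
— Gavin: possessor inside the object DP of the clause headed by 'asked'; is c-commanded by the pronoun; coreference would bind this R-expression — blocked (Principle C).
— Gavin's son: object of the clause headed by 'asked'; is c-commanded by the pronoun; coreference would bind this R-expression — blocked (Principle C).
— Henry: possessor inside the subject DP of the clause headed by 'asked'; is c-commanded by the pronoun; coreference would bind this R-expression — blocked (Principle C).
— Henry's nephew: subject of the clause headed by 'asked'; is c-commanded by the pronoun; coreference would bind this R-expression — blocked (Principle C).
— Victor: subject of the matrix clause; c-commands the pronoun within its binding domain — blocked (Principle B).

none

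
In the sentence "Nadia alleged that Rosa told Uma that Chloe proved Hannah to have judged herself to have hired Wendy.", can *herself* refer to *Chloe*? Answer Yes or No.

No

*herself* is a reflexive; Principle A requires it to be bound within its binding domain — the clause headed by 'judged'.
— Chloe: subject of the clause headed by 'proved'; c-commands the reflexive but lies outside its binding domain — cannot bind it (Principle A).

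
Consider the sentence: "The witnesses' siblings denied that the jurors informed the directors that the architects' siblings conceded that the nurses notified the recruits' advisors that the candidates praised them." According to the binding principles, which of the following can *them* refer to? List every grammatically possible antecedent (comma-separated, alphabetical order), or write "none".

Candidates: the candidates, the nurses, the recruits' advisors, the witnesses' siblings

the nurses, the recruits' advisors, the witnesses' siblings

*them* is a pronoun; Principle B requires it to be free in its binding domain — the clause headed by 'praised'.
— the candidates: subject of the clause headed by 'praised'; c-commands the pronoun within its binding domain — blocked (Principle B).
— the nurses: subject of the clause headed by 'notified'; c-commands the pronoun but lies outside its binding domain — allowed.
— the recruits' advisors: object of the clause headed by 'notified'; c-commands the pronoun but lies outside its binding domain — allowed.
— the witnesses' siblings: subject of the matrix clause; c-commands the pronoun but lies outside its binding domain — allowed.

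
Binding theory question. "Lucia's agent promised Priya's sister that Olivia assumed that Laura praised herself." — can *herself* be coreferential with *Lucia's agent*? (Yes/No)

*herself* is a reflexive; Principle A requires it to be bound within its binding domain — the clause headed by 'praised'.
— Lucia's agent: subject of the matrix clause; c-commands the reflexive but lies outside its binding domain — cannot bind it (Principle A).

No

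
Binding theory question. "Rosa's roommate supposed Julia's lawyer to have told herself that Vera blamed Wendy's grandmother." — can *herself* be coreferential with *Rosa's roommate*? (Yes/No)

*herself* is a reflexive; Principle A requires it to be bound within its binding domain — the clause headed by 'told'.
— Rosa's roommate: subject of the matrix clause; c-commands the reflexive but lies outside its binding domain — cannot bind it (Principle A).

No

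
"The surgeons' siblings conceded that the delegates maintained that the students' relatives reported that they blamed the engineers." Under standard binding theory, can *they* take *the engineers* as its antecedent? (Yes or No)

No

*they* is a pronoun; Principle B requires it to be free in its binding domain — the clause headed by 'blamed'.
— the engineers: object of the clause headed by 'blamed'; is c-commanded by the pronoun; coreference would bind this R-expression — blocked (Principle C).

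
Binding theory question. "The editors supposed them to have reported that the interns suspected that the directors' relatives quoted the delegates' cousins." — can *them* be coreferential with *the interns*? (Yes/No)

No

*them* is a pronoun; Principle B requires it to be free in its binding domain — the matrix clause.
— the interns: subject of the clause headed by 'suspected'; is c-commanded by the pronoun; coreference would bind this R-expression — blocked (Principle C).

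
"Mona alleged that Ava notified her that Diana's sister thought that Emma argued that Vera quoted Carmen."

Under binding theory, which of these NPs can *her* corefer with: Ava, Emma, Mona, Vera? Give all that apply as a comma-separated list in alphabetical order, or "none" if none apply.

*her* is a pronoun; Principle B requires it to be free in its binding domain — the clause headed by 'notified'.
— Ava: subject of the clause headed by 'notified'; c-commands the pronoun within its binding domain — blocked (Principle B).
— Emma: subject of the clause headed by 'argued'; is c-commanded by the pronoun; coreference would bind this R-expression — blocked (Principle C).
— Mona: subject of the matrix clause; c-commands the pronoun but lies outside its binding domain — allowed.
— Vera: subject of the clause headed by 'quoted'; is c-commanded by the pronoun; coreference would bind this R-expression — blocked (Principle C).

Mona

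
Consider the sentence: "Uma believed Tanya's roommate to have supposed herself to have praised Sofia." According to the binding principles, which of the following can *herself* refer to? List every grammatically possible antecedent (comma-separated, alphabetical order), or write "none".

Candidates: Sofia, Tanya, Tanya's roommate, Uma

*herself* is a reflexive; Principle A requires it to be bound within its binding domain — the clause headed by 'supposed'.
— Sofia: object of the clause headed by 'praised'; does not c-command the reflexive — cannot bind it (Principle A).
— Tanya: possessor inside the subject DP of the clause headed by 'supposed'; does not c-command the reflexive — cannot bind it (Principle A).
— Tanya's roommate: subject of the clause headed by 'supposed'; c-commands the reflexive within its binding domain — allowed (Principle A).
— Uma: subject of the matrix clause; c-commands the reflexive but lies outside its binding domain — cannot bind it (Principle A).

Tanya's roommate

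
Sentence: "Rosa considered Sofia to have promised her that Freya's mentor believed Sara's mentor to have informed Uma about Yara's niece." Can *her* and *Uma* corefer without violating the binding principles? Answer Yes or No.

No

*Uma* is an R-expression; Principle C requires it to be free (not bound by any c-commanding expression).
— her: object of the clause headed by 'promised'; the pronoun c-commands the R-expression — coreference blocked (Principle C).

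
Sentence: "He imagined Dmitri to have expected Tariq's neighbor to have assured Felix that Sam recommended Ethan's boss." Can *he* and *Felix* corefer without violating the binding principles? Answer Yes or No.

*Felix* is an R-expression; Principle C requires it to be free (not bound by any c-commanding expression).
— he: subject of the matrix clause; the pronoun c-commands the R-expression — coreference blocked (Principle C).

No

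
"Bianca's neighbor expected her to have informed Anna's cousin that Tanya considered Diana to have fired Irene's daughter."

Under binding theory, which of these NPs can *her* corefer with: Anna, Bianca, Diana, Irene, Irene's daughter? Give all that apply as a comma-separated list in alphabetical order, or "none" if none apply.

*her* is a pronoun; Principle B requires it to be free in its binding domain — the matrix clause.
— Anna: possessor inside the object DP of the clause headed by 'informed'; is c-commanded by the pronoun; coreference would bind this R-expression — blocked (Principle C).
— Bianca: possessor inside the subject DP of the matrix clause; does not c-command the pronoun — Principle B does not apply; allowed.
— Diana: subject of the clause headed by 'fired'; is c-commanded by the pronoun; coreference would bind this R-expression — blocked (Principle C).
— Irene: possessor inside the object DP of the clause headed by 'fired'; is c-commanded by the pronoun; coreference would bind this R-expression — blocked (Principle C).
— Irene's daughter: object of the clause headed by 'fired'; is c-commanded by the pronoun; coreference would bind this R-expression — blocked (Principle C).

Bianca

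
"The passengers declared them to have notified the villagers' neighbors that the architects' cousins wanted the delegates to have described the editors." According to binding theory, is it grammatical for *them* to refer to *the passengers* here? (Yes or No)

No

*the passengers* is an R-expression; Principle C requires it to be free (not bound by any c-commanding expression).
— them: subject of the clause headed by 'notified'; the R-expression locally c-commands the pronoun — coreference blocked (Principle B on the pronoun).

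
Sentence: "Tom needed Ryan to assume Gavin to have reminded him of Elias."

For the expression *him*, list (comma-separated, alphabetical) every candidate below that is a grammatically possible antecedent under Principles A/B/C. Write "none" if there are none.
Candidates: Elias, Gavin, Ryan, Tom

*him* is a pronoun; Principle B requires it to be free in its binding domain — the clause headed by 'reminded'.
— Elias: second object of the clause headed by 'reminded'; is c-commanded by the pronoun; coreference would bind this R-expression — blocked (Principle C).
— Gavin: subject of the clause headed by 'reminded'; c-commands the pronoun within its binding domain — blocked (Principle B).
— Ryan: subject of the clause headed by 'assume'; c-commands the pronoun but lies outside its binding domain — allowed.
— Tom: subject of the matrix clause; c-commands the pronoun but lies outside its binding domain — allowed.

Ryan, Tom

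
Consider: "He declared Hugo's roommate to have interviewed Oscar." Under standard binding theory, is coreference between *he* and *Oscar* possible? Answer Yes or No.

*Oscar* is an R-expression; Principle C requires it to be free (not bound by any c-commanding expression).
— he: subject of the matrix clause; the pronoun c-commands the R-expression — coreference blocked (Principle C).

No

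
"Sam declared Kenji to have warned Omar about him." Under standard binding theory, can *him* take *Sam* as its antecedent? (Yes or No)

*him* is a pronoun; Principle B requires it to be free in its binding domain — the clause headed by 'warned'.
— Sam: subject of the matrix clause; c-commands the pronoun but lies outside its binding domain — allowed.

Yes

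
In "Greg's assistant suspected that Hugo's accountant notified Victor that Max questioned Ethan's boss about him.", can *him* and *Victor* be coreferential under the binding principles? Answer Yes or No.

*Victor* is an R-expression; Principle C requires it to be free (not bound by any c-commanding expression).
— him: second object of the clause headed by 'questioned'; the pronoun does not c-command the R-expression — coreference allowed.

Yes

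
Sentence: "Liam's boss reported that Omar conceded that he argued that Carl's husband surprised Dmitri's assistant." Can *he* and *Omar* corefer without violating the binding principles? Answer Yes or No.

Yes

*Omar* is an R-expression; Principle C requires it to be free (not bound by any c-commanding expression).
— he: subject of the clause headed by 'argued'; the pronoun does not c-command the R-expression — coreference allowed.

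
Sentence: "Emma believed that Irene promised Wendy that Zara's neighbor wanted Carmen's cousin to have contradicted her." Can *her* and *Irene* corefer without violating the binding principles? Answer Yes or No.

Yes

*Irene* is an R-expression; Principle C requires it to be free (not bound by any c-commanding expression).
— her: object of the clause headed by 'contradicted'; the pronoun does not c-command the R-expression — coreference allowed.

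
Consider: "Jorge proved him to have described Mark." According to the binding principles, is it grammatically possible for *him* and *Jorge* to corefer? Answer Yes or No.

No

*him* is a pronoun; Principle B requires it to be free in its binding domain — the matrix clause.
— Jorge: subject of the matrix clause; c-commands the pronoun within its binding domain — blocked (Principle B).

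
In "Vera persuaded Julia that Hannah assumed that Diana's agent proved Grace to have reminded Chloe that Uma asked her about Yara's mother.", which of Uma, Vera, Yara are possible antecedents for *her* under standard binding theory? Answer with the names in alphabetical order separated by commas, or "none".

Vera

*her* is a pronoun; Principle B requires it to be free in its binding domain — the clause headed by 'asked'.
— Uma: subject of the clause headed by 'asked'; c-commands the pronoun within its binding domain — blocked (Principle B).
— Vera: subject of the matrix clause; c-commands the pronoun but lies outside its binding domain — allowed.
— Yara: possessor inside the second object DP of the clause headed by 'asked'; is c-commanded by the pronoun; coreference would bind this R-expression — blocked (Principle C).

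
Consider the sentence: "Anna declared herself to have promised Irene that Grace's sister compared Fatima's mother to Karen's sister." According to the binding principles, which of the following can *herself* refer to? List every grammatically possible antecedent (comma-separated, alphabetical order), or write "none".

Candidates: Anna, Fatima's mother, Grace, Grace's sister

*herself* is a reflexive; Principle A requires it to be bound within its binding domain — the matrix clause.
— Anna: subject of the matrix clause; c-commands the reflexive within its binding domain — allowed (Principle A).
— Fatima's mother: object of the clause headed by 'compared'; does not c-command the reflexive — cannot bind it (Principle A).
— Grace: possessor inside the subject DP of the clause headed by 'compared'; does not c-command the reflexive — cannot bind it (Principle A).
— Grace's sister: subject of the clause headed by 'compared'; does not c-command the reflexive — cannot bind it (Principle A).

Anna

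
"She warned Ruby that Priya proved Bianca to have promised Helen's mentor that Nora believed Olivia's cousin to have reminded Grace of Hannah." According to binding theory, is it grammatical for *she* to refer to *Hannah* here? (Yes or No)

No

*Hannah* is an R-expression; Principle C requires it to be free (not bound by any c-commanding expression).
— she: subject of the matrix clause; the pronoun c-commands the R-expression — coreference blocked (Principle C).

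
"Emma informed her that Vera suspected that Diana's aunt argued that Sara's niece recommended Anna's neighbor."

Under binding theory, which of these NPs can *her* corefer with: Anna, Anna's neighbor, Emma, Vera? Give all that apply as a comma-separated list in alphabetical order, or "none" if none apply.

*her* is a pronoun; Principle B requires it to be free in its binding domain — the matrix clause.
— Anna: possessor inside the object DP of the clause headed by 'recommended'; is c-commanded by the pronoun; coreference would bind this R-expression — blocked (Principle C).
— Anna's neighbor: object of the clause headed by 'recommended'; is c-commanded by the pronoun; coreference would bind this R-expression — blocked (Principle C).
— Emma: subject of the matrix clause; c-commands the pronoun within its binding domain — blocked (Principle B).
— Vera: subject of the clause headed by 'suspected'; is c-commanded by the pronoun; coreference would bind this R-expression — blocked (Principle C).

none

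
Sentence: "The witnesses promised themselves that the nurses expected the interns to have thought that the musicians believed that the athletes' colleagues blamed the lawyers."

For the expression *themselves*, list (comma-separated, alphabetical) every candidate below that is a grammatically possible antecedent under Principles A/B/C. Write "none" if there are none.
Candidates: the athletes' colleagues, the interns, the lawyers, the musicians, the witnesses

*themselves* is a reflexive; Principle A requires it to be bound within its binding domain — the matrix clause.
— the athletes' colleagues: subject of the clause headed by 'blamed'; does not c-command the reflexive — cannot bind it (Principle A).
— the interns: subject of the clause headed by 'thought'; does not c-command the reflexive — cannot bind it (Principle A).
— the lawyers: object of the clause headed by 'blamed'; does not c-command the reflexive — cannot bind it (Principle A).
— the musicians: subject of the clause headed by 'believed'; does not c-command the reflexive — cannot bind it (Principle A).
— the witnesses: subject of the matrix clause; c-commands the reflexive within its binding domain — allowed (Principle A).

the witnesses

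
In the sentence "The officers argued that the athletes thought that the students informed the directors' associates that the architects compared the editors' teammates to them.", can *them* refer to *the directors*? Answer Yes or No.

Yes

*them* is a pronoun; Principle B requires it to be free in its binding domain — the clause headed by 'compared'.
— the directors: possessor inside the object DP of the clause headed by 'informed'; does not c-command the pronoun — Principle B does not apply; allowed.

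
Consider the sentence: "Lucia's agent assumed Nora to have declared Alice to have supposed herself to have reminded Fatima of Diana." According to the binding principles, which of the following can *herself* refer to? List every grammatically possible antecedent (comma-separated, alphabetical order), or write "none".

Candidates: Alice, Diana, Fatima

Alice

*herself* is a reflexive; Principle A requires it to be bound within its binding domain — the clause headed by 'supposed'.
— Alice: subject of the clause headed by 'supposed'; c-commands the reflexive within its binding domain — allowed (Principle A).
— Diana: second object of the clause headed by 'reminded'; does not c-command the reflexive — cannot bind it (Principle A).
— Fatima: object of the clause headed by 'reminded'; does not c-command the reflexive — cannot bind it (Principle A).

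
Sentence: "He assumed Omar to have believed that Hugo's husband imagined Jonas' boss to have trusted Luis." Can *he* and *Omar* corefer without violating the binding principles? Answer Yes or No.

*Omar* is an R-expression; Principle C requires it to be free (not bound by any c-commanding expression).
— he: subject of the matrix clause; the pronoun c-commands the R-expression — coreference blocked (Principle C).

No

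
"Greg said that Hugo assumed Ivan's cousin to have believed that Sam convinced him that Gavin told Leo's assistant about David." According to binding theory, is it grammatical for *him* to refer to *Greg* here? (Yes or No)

Yes

*Greg* is an R-expression; Principle C requires it to be free (not bound by any c-commanding expression).
— him: object of the clause headed by 'convinced'; the pronoun does not c-command the R-expression — coreference allowed.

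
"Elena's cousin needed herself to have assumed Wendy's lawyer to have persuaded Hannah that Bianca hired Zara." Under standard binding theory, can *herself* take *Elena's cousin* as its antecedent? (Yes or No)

Yes

*herself* is a reflexive; Principle A requires it to be bound within its binding domain — the matrix clause.
— Elena's cousin: subject of the matrix clause; c-commands the reflexive within its binding domain — allowed (Principle A).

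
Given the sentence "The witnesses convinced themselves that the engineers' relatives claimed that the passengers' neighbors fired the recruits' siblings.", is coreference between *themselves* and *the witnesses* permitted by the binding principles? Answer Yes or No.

*themselves* is a reflexive; Principle A requires it to be bound within its binding domain — the matrix clause.
— the witnesses: subject of the matrix clause; c-commands the reflexive within its binding domain — allowed (Principle A).

Yes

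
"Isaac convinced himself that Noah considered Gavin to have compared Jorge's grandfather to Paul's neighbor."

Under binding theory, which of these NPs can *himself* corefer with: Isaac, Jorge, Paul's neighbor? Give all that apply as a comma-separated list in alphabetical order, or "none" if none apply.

Isaac

*himself* is a reflexive; Principle A requires it to be bound within its binding domain — the matrix clause.
— Isaac: subject of the matrix clause; c-commands the reflexive within its binding domain — allowed (Principle A).
— Jorge: possessor inside the object DP of the clause headed by 'compared'; does not c-command the reflexive — cannot bind it (Principle A).
— Paul's neighbor: second object of the clause headed by 'compared'; does not c-command the reflexive — cannot bind it (Principle A).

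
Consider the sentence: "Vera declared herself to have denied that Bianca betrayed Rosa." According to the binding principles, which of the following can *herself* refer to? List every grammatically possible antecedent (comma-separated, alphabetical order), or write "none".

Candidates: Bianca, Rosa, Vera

Vera

*herself* is a reflexive; Principle A requires it to be bound within its binding domain — the matrix clause.
— Bianca: subject of the clause headed by 'betrayed'; does not c-command the reflexive — cannot bind it (Principle A).
— Rosa: object of the clause headed by 'betrayed'; does not c-command the reflexive — cannot bind it (Principle A).
— Vera: subject of the matrix clause; c-commands the reflexive within its binding domain — allowed (Principle A).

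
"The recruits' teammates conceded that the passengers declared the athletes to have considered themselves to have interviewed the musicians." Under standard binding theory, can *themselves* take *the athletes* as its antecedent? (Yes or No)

Yes

*themselves* is a reflexive; Principle A requires it to be bound within its binding domain — the clause headed by 'considered'.
— the athletes: subject of the clause headed by 'considered'; c-commands the reflexive within its binding domain — allowed (Principle A).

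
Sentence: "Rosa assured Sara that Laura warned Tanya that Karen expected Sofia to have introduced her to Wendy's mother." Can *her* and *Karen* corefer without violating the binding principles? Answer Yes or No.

Yes

*Karen* is an R-expression; Principle C requires it to be free (not bound by any c-commanding expression).
— her: object of the clause headed by 'introduced'; the pronoun does not c-command the R-expression — coreference allowed.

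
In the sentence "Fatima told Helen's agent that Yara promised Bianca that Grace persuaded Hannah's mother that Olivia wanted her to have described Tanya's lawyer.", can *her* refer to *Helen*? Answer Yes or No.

Yes

*her* is a pronoun; Principle B requires it to be free in its binding domain — the clause headed by 'wanted'.
— Helen: possessor inside the object DP of the matrix clause; does not c-command the pronoun — Principle B does not apply; allowed.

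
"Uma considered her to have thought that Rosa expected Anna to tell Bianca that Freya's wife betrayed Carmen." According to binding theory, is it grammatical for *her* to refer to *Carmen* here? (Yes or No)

*Carmen* is an R-expression; Principle C requires it to be free (not bound by any c-commanding expression).
— her: subject of the clause headed by 'thought'; the pronoun c-commands the R-expression — coreference blocked (Principle C).

No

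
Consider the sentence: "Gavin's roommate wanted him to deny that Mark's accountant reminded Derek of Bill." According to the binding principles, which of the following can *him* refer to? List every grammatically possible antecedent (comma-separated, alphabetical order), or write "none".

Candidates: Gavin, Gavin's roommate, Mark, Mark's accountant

*him* is a pronoun; Principle B requires it to be free in its binding domain — the matrix clause.
— Gavin: possessor inside the subject DP of the matrix clause; does not c-command the pronoun — Principle B does not apply; allowed.
— Gavin's roommate: subject of the matrix clause; c-commands the pronoun within its binding domain — blocked (Principle B).
— Mark: possessor inside the subject DP of the clause headed by 'reminded'; is c-commanded by the pronoun; coreference would bind this R-expression — blocked (Principle C).
— Mark's accountant: subject of the clause headed by 'reminded'; is c-commanded by the pronoun; coreference would bind this R-expression — blocked (Principle C).

Gavin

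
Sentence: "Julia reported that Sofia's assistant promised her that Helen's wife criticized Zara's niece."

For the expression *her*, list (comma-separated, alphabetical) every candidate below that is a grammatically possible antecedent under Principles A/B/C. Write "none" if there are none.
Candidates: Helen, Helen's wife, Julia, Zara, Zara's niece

Julia

*her* is a pronoun; Principle B requires it to be free in its binding domain — the clause headed by 'promised'.
— Helen: possessor inside the subject DP of the clause headed by 'criticized'; is c-commanded by the pronoun; coreference would bind this R-expression — blocked (Principle C).
— Helen's wife: subject of the clause headed by 'criticized'; is c-commanded by the pronoun; coreference would bind this R-expression — blocked (Principle C).
— Julia: subject of the matrix clause; c-commands the pronoun but lies outside its binding domain — allowed.
— Zara: possessor inside the object DP of the clause headed by 'criticized'; is c-commanded by the pronoun; coreference would bind this R-expression — blocked (Principle C).
— Zara's niece: object of the clause headed by 'criticized'; is c-commanded by the pronoun; coreference would bind this R-expression — blocked (Principle C).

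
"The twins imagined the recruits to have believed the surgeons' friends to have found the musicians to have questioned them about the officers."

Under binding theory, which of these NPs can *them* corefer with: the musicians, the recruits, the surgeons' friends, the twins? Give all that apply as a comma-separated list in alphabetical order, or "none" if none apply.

the recruits, the surgeons' friends, the twins

*them* is a pronoun; Principle B requires it to be free in its binding domain — the clause headed by 'questioned'.
— the musicians: subject of the clause headed by 'questioned'; c-commands the pronoun within its binding domain — blocked (Principle B).
— the recruits: subject of the clause headed by 'believed'; c-commands the pronoun but lies outside its binding domain — allowed.
— the surgeons' friends: subject of the clause headed by 'found'; c-commands the pronoun but lies outside its binding domain — allowed.
— the twins: subject of the matrix clause; c-commands the pronoun but lies outside its binding domain — allowed.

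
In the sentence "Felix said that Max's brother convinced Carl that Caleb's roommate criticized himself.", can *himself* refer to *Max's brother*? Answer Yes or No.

No

*himself* is a reflexive; Principle A requires it to be bound within its binding domain — the clause headed by 'criticized'.
— Max's brother: subject of the clause headed by 'convinced'; c-commands the reflexive but lies outside its binding domain — cannot bind it (Principle A).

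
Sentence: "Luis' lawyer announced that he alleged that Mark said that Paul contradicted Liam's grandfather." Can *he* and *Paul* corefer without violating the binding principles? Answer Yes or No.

No

*Paul* is an R-expression; Principle C requires it to be free (not bound by any c-commanding expression).
— he: subject of the clause headed by 'alleged'; the pronoun c-commands the R-expression — coreference blocked (Principle C).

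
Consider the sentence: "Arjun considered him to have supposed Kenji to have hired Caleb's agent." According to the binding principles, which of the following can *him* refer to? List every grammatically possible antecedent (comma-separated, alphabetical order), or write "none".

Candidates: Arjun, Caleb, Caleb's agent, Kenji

none

*him* is a pronoun; Principle B requires it to be free in its binding domain — the matrix clause.
— Arjun: subject of the matrix clause; c-commands the pronoun within its binding domain — blocked (Principle B).
— Caleb: possessor inside the object DP of the clause headed by 'hired'; is c-commanded by the pronoun; coreference would bind this R-expression — blocked (Principle C).
— Caleb's agent: object of the clause headed by 'hired'; is c-commanded by the pronoun; coreference would bind this R-expression — blocked (Principle C).
— Kenji: subject of the clause headed by 'hired'; is c-commanded by the pronoun; coreference would bind this R-expression — blocked (Principle C).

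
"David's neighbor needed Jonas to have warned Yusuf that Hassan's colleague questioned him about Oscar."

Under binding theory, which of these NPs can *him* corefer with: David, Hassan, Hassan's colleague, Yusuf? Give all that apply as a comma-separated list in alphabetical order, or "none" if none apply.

David, Hassan, Yusuf

*him* is a pronoun; Principle B requires it to be free in its binding domain — the clause headed by 'questioned'.
— David: possessor inside the subject DP of the matrix clause; does not c-command the pronoun — Principle B does not apply; allowed.
— Hassan: possessor inside the subject DP of the clause headed by 'questioned'; does not c-command the pronoun — Principle B does not apply; allowed.
— Hassan's colleague: subject of the clause headed by 'questioned'; c-commands the pronoun within its binding domain — blocked (Principle B).
— Yusuf: object of the clause headed by 'warned'; c-commands the pronoun but lies outside its binding domain — allowed.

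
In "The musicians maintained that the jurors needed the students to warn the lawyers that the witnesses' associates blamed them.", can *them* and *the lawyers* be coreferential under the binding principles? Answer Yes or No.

Yes

*the lawyers* is an R-expression; Principle C requires it to be free (not bound by any c-commanding expression).
— them: object of the clause headed by 'blamed'; the pronoun does not c-command the R-expression — coreference allowed.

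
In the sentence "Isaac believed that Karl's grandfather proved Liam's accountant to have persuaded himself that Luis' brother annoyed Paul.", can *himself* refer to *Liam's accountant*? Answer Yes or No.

*himself* is a reflexive; Principle A requires it to be bound within its binding domain — the clause headed by 'persuaded'.
— Liam's accountant: subject of the clause headed by 'persuaded'; c-commands the reflexive within its binding domain — allowed (Principle A).

Yes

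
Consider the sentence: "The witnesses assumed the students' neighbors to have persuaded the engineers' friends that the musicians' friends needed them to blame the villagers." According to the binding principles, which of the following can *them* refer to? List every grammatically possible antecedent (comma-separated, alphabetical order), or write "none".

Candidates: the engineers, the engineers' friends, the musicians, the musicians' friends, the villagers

*them* is a pronoun; Principle B requires it to be free in its binding domain — the clause headed by 'needed'.
— the engineers: possessor inside the object DP of the clause headed by 'persuaded'; does not c-command the pronoun — Principle B does not apply; allowed.
— the engineers' friends: object of the clause headed by 'persuaded'; c-commands the pronoun but lies outside its binding domain — allowed.
— the musicians: possessor inside the subject DP of the clause headed by 'needed'; does not c-command the pronoun — Principle B does not apply; allowed.
— the musicians' friends: subject of the clause headed by 'needed'; c-commands the pronoun within its binding domain — blocked (Principle B).
— the villagers: object of the clause headed by 'blame'; is c-commanded by the pronoun; coreference would bind this R-expression — blocked (Principle C).

the engineers, the engineers' friends, the musicians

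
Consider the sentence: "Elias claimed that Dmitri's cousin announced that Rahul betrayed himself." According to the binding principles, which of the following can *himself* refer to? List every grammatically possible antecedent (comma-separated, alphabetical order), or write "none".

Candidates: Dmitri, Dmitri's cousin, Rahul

*himself* is a reflexive; Principle A requires it to be bound within its binding domain — the clause headed by 'betrayed'.
— Dmitri: possessor inside the subject DP of the clause headed by 'announced'; does not c-command the reflexive — cannot bind it (Principle A).
— Dmitri's cousin: subject of the clause headed by 'announced'; c-commands the reflexive but lies outside its binding domain — cannot bind it (Principle A).
— Rahul: subject of the clause headed by 'betrayed'; c-commands the reflexive within its binding domain — allowed (Principle A).

Rahul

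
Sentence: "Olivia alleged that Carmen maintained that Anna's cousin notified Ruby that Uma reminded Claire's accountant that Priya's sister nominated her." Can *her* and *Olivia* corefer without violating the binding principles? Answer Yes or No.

Yes

*Olivia* is an R-expression; Principle C requires it to be free (not bound by any c-commanding expression).
— her: object of the clause headed by 'nominated'; the pronoun does not c-command the R-expression — coreference allowed.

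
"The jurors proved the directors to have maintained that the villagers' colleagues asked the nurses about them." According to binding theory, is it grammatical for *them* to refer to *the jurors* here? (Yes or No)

*the jurors* is an R-expression; Principle C requires it to be free (not bound by any c-commanding expression).
— them: second object of the clause headed by 'asked'; the pronoun does not c-command the R-expression — coreference allowed.

Yes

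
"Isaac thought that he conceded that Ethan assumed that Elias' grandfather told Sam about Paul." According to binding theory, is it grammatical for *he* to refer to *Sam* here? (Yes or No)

No

*Sam* is an R-expression; Principle C requires it to be free (not bound by any c-commanding expression).
— he: subject of the clause headed by 'conceded'; the pronoun c-commands the R-expression — coreference blocked (Principle C).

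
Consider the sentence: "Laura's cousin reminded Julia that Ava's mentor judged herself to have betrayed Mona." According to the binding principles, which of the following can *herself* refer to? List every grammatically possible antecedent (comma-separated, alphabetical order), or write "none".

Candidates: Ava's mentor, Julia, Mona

*herself* is a reflexive; Principle A requires it to be bound within its binding domain — the clause headed by 'judged'.
— Ava's mentor: subject of the clause headed by 'judged'; c-commands the reflexive within its binding domain — allowed (Principle A).
— Julia: object of the matrix clause; c-commands the reflexive but lies outside its binding domain — cannot bind it (Principle A).
— Mona: object of the clause headed by 'betrayed'; does not c-command the reflexive — cannot bind it (Principle A).

Ava's mentor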